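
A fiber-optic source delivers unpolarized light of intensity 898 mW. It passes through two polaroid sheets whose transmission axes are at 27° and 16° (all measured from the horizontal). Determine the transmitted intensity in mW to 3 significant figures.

I ≈ 433 mW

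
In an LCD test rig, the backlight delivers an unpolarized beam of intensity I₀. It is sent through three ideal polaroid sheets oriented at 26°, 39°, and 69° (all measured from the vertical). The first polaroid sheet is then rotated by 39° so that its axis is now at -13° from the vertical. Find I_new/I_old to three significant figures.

I_new/I_old ≈ 0.399

Before rotation:
Unpolarized light through the first polarizer → I₁ = ½ I₀, now polarized at 26°.
I₂ = I₁ cos²(39° − 26°) = 0.5 I₀ · cos²(13°) = 0.4747 I₀.
I₃ = I₂ cos²(69° − 39°) = 0.4747 I₀ · cos²(30°) = 0.356 I₀.
After rotation:
Unpolarized light through the first polarizer → I₁ = ½ I₀, now polarized at -13°.
I₂ = I₁ cos²(39° + 13°) = 0.5 I₀ · cos²(52°) = 0.1895 I₀.
I₃ = I₂ cos²(69° − 39°) = 0.1895 I₀ · cos²(30°) = 0.1421 I₀.
Ratio = 0.1421 / 0.356 = 0.3992.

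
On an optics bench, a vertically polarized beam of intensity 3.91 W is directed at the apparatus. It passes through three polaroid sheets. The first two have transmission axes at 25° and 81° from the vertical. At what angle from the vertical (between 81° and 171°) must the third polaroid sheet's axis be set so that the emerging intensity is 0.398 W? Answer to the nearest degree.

θ ≈ 132°

By Malus's law, I₁ = I₀ cos²(25° − 0°) = I₀ cos²(25°) = 0.8214 I₀.
I₂ = I₁ cos²(81° − 25°) = 0.8214 I₀ · cos²(56°) = 0.2568 I₀.
Target fraction: 0.398 / 3.91 W = 0.1018 of I₀.
Need I₃/I₀ = 0.1018, so cos²(θ − 81°) = 0.1018 / 0.2568 = 0.3963.
θ − 81° = arccos(√0.3963) = 51.0°, giving θ ≈ 81 + 51.0 = 132.0°.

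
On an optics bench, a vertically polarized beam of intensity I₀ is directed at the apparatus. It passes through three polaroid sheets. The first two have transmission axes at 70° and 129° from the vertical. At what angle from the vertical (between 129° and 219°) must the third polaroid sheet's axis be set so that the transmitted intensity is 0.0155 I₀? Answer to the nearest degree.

θ ≈ 174°

I₁ = I₀ cos²(70° − 0°) = I₀ cos²(70°) = 0.117 I₀.
I₂ = I₁ cos²(129° − 70°) = 0.117 I₀ · cos²(59°) = 0.03103 I₀.
Need I₃/I₀ = 0.0155, so cos²(θ − 129°) = 0.0155 / 0.03103 = 0.4995.
θ − 129° = arccos(√0.4995) = 45.0°, giving θ ≈ 129 + 45.0 = 174.0°.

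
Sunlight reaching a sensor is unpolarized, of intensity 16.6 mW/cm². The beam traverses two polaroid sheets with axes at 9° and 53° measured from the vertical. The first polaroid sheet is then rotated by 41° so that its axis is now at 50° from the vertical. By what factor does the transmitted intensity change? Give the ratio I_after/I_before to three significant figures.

Before rotation:
Unpolarized light through the first polarizer → I₁ = ½ I₀, now polarized at 9°.
I₂ = I₁ cos²(53° − 9°) = 0.5 I₀ · cos²(44°) = 0.2587 I₀.
After rotation:
Unpolarized light through the first polarizer → I₁ = ½ I₀, now polarized at 50°.
I₂ = I₁ cos²(53° − 50°) = 0.5 I₀ · cos²(3°) = 0.4986 I₀.
Ratio = 0.4986 / 0.2587 = 1.927.

I_new/I_old ≈ 1.93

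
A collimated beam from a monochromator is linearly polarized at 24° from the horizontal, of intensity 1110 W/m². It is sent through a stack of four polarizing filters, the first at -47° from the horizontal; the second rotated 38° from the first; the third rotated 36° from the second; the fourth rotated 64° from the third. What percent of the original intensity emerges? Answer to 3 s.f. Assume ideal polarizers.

≈ 0.828%

I₁ = 1110 W/m² · cos²(71°) = 117.7 W/m².
I₂ = I₁ · cos²(38°) = 117.7 · 0.621 = 73.06 W/m².
I₃ = I₂ · cos²(36°) = 73.06 · 0.6545 = 47.82 W/m².
I₄ = I₃ · cos²(64°) = 47.82 · 0.1922 = 9.189 W/m².
That is 0.8278% of the incident intensity.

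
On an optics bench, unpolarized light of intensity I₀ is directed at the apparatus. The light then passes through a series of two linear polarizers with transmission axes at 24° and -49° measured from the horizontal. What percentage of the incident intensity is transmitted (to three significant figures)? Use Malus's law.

≈ 4.27%

Unpolarized light through the first polarizer → I₁ = ½ I₀, now polarized at 24°.
I₂ = I₁ cos²(-49° − 24°) = 0.5 I₀ · cos²(73°) = 0.04274 I₀.
That is 4.274% of the incident intensity.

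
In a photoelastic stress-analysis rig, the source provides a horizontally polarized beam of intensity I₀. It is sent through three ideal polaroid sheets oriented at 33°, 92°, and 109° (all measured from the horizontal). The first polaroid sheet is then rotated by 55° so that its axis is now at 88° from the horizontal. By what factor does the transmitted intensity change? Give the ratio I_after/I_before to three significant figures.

Before rotation:
I₁ = I₀ cos²(33° − 0°) = I₀ cos²(33°) = 0.7034 I₀.
I₂ = I₁ cos²(92° − 33°) = 0.7034 I₀ · cos²(59°) = 0.1866 I₀.
I₃ = I₂ cos²(109° − 92°) = 0.1866 I₀ · cos²(17°) = 0.1706 I₀.
After rotation:
I₁ = I₀ cos²(88° − 0°) = I₀ cos²(88°) = 0.001218 I₀.
I₂ = I₁ cos²(92° − 88°) = 0.001218 I₀ · cos²(4°) = 0.001212 I₀.
I₃ = I₂ cos²(109° − 92°) = 0.001212 I₀ · cos²(17°) = 0.001108 I₀.
Ratio = 0.001108 / 0.1706 = 0.006496.

I_new/I_old ≈ 0.00650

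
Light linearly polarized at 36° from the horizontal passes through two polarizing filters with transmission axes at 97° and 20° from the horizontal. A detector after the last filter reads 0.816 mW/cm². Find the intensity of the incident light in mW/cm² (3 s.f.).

I₀ ≈ 68.6 mW/cm²

I₁ = I₀ cos²(97° − 36°) = I₀ cos²(61°) = 0.235 I₀.
I₂ = I₁ cos²(20° − 97°) = 0.235 I₀ · cos²(77°) = 0.01189 I₀.
So 0.816 mW/cm² = 0.01189 I₀, giving I₀ = 0.816/0.01189 = 68.61 mW/cm².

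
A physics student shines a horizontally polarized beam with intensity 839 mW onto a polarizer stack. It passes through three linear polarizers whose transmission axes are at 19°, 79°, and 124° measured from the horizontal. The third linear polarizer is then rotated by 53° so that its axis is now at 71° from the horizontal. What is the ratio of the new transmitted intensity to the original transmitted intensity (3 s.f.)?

Before rotation:
By Malus's law, I₁ = I₀ cos²(19° − 0°) = I₀ cos²(19°) = 0.894 I₀.
I₂ = I₁ cos²(79° − 19°) = 0.894 I₀ · cos²(60°) = 0.2235 I₀.
I₃ = I₂ cos²(124° − 79°) = 0.2235 I₀ · cos²(45°) = 0.1118 I₀.
After rotation:
I₁ = I₀ cos²(19° − 0°) = I₀ cos²(19°) = 0.894 I₀.
I₂ = I₁ cos²(79° − 19°) = 0.894 I₀ · cos²(60°) = 0.2235 I₀.
I₃ = I₂ cos²(71° − 79°) = 0.2235 I₀ · cos²(8°) = 0.2192 I₀.
Ratio = 0.2192 / 0.1118 = 1.961.

I_new/I_old ≈ 1.96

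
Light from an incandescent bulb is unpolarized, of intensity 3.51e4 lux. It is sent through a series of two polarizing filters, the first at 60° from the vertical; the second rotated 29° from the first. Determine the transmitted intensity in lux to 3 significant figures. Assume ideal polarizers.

Unpolarized light through the first polarizer → I₁ = 3.51e4 lux/2 = 1.755e+04 lux, polarized at 60°.
I₂ = I₁ · cos²(29°) = 1.755e+04 · 0.765 = 1.343e+04 lux.

I ≈ 1.34e4 lux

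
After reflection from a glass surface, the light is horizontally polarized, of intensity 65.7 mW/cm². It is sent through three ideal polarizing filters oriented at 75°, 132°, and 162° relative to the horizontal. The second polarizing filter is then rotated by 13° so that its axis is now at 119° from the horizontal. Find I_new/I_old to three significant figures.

I_new/I_old ≈ 1.24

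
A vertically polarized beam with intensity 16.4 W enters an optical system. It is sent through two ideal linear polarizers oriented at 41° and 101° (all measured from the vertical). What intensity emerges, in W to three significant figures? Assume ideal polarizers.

I ≈ 2.34 W

I₁ = 16.4 W · cos²(41°) = 9.341 W.
I₂ = I₁ · cos²(60°) = 9.341 · 0.25 = 2.335 W.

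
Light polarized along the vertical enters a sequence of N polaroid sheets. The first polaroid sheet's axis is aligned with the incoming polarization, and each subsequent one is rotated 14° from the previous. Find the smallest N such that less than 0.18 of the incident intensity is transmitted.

N = 30

First polarizer is aligned with the polarization: full transmission.
Each further stage multiplies by cos²(14°) = 0.9415.
After N polarizers: T = 0.9415^(N−1). Require T < 0.18 ⇒ N−1 > ln(0.18)/ln(0.9415) = 28.43, so N−1 ≥ 29 and N = 30.
Check: N=30 gives T = 0.174 < 0.18; N=29 gives T = 0.1848.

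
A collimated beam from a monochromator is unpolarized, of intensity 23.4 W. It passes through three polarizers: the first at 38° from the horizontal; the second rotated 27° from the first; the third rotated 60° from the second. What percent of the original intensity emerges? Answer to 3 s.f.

Unpolarized light through the first polarizer → I₁ = 23.4 W/2 = 11.7 W, polarized at 38°.
I₂ = I₁ · cos²(27°) = 11.7 · 0.7939 = 9.289 W.
I₃ = I₂ · cos²(60°) = 9.289 · 0.25 = 2.322 W.
That is 9.924% of the incident intensity.

≈ 9.92%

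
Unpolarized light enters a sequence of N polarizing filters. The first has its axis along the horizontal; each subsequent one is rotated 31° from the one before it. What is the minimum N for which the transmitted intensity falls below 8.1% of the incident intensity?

First polarizer halves the unpolarized light: factor 1/2.
Each further stage multiplies by cos²(31°) = 0.7347.
After N polarizers: T = 0.5·0.7347^(N−1). Require T < 0.081 ⇒ N−1 > ln(0.081/0.5)/ln(0.7347) = 5.90, so N−1 ≥ 6 and N = 7.
Check: N=7 gives T = 0.07866 < 0.081; N=6 gives T = 0.1071.

N = 7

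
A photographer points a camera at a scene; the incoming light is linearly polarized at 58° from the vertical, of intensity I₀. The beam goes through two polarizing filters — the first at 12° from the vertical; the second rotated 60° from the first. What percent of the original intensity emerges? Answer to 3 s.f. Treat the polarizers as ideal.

≈ 12.1%

By Malus's law, I₁ = I₀ cos²(12° − 58°) = I₀ cos²(46°) = 0.4826 I₀.
I₂ = I₁ cos²(60°) = 0.4826 · 0.25 I₀ = 0.1206 I₀.
That is 12.06% of the incident intensity.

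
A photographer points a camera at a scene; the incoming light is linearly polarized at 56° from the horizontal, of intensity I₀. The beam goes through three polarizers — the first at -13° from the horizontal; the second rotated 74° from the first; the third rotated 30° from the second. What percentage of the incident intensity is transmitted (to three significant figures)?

By Malus's law, I₁ = I₀ cos²(-13° − 56°) = I₀ cos²(69°) = 0.1284 I₀.
I₂ = I₁ cos²(74°) = 0.1284 · 0.07598 I₀ = 0.009757 I₀.
I₃ = I₂ cos²(30°) = 0.009757 · 0.75 I₀ = 0.007318 I₀.
That is 0.7318% of the incident intensity.

≈ 0.732%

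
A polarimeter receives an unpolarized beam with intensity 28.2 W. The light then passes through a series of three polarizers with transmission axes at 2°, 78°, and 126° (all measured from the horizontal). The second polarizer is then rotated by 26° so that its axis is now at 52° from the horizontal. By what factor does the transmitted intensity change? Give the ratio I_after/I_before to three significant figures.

Before rotation:
Unpolarized light through the first polarizer → I₁ = ½ I₀, now polarized at 2°.
I₂ = I₁ cos²(78° − 2°) = 0.5 I₀ · cos²(76°) = 0.02926 I₀.
I₃ = I₂ cos²(126° − 78°) = 0.02926 I₀ · cos²(48°) = 0.0131 I₀.
After rotation:
Unpolarized light through the first polarizer → I₁ = ½ I₀, now polarized at 2°.
I₂ = I₁ cos²(52° − 2°) = 0.5 I₀ · cos²(50°) = 0.2066 I₀.
I₃ = I₂ cos²(126° − 52°) = 0.2066 I₀ · cos²(74°) = 0.0157 I₀.
Ratio = 0.0157 / 0.0131 = 1.198.

I_new/I_old ≈ 1.20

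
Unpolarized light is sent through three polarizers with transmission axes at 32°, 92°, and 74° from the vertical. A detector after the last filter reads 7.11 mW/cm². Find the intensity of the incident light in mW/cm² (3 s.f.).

I₀ ≈ 62.9 mW/cm²

Unpolarized light through the first polarizer → I₁ = ½ I₀, now polarized at 32°.
I₂ = I₁ cos²(92° − 32°) = 0.5 I₀ · cos²(60°) = 0.125 I₀.
I₃ = I₂ cos²(74° − 92°) = 0.125 I₀ · cos²(18°) = 0.1131 I₀.
So 7.11 mW/cm² = 0.1131 I₀, giving I₀ = 7.11/0.1131 = 62.88 mW/cm².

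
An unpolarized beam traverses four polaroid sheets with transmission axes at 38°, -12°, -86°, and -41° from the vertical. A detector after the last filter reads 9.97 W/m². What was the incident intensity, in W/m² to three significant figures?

Unpolarized light through the first polarizer → I₁ = ½ I₀, now polarized at 38°.
I₂ = I₁ cos²(-12° − 38°) = 0.5 I₀ · cos²(50°) = 0.2066 I₀.
I₃ = I₂ cos²(-86° + 12°) = 0.2066 I₀ · cos²(74°) = 0.0157 I₀.
I₄ = I₃ cos²(-41° + 86°) = 0.0157 I₀ · cos²(45°) = 0.007848 I₀.
So 9.97 W/m² = 0.007848 I₀, giving I₀ = 9.97/0.007848 = 1270 W/m².

I₀ ≈ 1270 W/m²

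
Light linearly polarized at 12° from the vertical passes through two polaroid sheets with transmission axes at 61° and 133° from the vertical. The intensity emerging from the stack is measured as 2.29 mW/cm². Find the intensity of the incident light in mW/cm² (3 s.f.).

I₀ ≈ 55.7 mW/cm²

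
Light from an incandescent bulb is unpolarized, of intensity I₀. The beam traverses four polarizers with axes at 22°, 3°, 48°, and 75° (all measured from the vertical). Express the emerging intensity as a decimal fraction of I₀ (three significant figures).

≈ 0.177 I₀

Unpolarized light through the first polarizer → I₁ = ½ I₀, now polarized at 22°.
I₂ = I₁ cos²(3° − 22°) = 0.5 I₀ · cos²(19°) = 0.447 I₀.
I₃ = I₂ cos²(48° − 3°) = 0.447 I₀ · cos²(45°) = 0.2235 I₀.
I₄ = I₃ cos²(75° − 48°) = 0.2235 I₀ · cos²(27°) = 0.1774 I₀.
Transmitted fraction = 0.1774.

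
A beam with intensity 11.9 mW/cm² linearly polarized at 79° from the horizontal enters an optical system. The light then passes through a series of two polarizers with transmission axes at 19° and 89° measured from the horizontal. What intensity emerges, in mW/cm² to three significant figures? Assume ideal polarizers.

By Malus's law, I₁ = 11.9 mW/cm² · cos²(60°) = 2.975 mW/cm².
I₂ = I₁ · cos²(70°) = 2.975 · 0.117 = 0.348 mW/cm².

I ≈ 0.348 mW/cm²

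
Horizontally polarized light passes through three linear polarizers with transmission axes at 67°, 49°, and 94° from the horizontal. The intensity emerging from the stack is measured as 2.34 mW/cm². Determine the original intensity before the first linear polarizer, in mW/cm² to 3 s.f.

By Malus's law, I₁ = I₀ cos²(67° − 0°) = I₀ cos²(67°) = 0.1527 I₀.
I₂ = I₁ cos²(49° − 67°) = 0.1527 I₀ · cos²(18°) = 0.1381 I₀.
I₃ = I₂ cos²(94° − 49°) = 0.1381 I₀ · cos²(45°) = 0.06905 I₀.
So 2.34 mW/cm² = 0.06905 I₀, giving I₀ = 2.34/0.06905 = 33.89 mW/cm².

I₀ ≈ 33.9 mW/cm²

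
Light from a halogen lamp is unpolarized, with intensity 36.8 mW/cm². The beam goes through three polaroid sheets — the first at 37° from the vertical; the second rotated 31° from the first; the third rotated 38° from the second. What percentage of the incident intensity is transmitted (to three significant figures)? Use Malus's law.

≈ 22.8%

Unpolarized light through the first polarizer → I₁ = 36.8 mW/cm²/2 = 18.4 mW/cm², polarized at 37°.
I₂ = I₁ · cos²(31°) = 18.4 · 0.7347 = 13.52 mW/cm².
I₃ = I₂ · cos²(38°) = 13.52 · 0.621 = 8.395 mW/cm².
That is 22.81% of the incident intensity.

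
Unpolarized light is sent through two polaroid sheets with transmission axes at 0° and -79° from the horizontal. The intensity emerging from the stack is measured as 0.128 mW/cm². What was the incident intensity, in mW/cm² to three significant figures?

Unpolarized light through the first polarizer → I₁ = ½ I₀, now polarized at 0°.
I₂ = I₁ cos²(-79° − 0°) = 0.5 I₀ · cos²(79°) = 0.0182 I₀.
So 0.128 mW/cm² = 0.0182 I₀, giving I₀ = 0.128/0.0182 = 7.031 mW/cm².

I₀ ≈ 7.03 mW/cm²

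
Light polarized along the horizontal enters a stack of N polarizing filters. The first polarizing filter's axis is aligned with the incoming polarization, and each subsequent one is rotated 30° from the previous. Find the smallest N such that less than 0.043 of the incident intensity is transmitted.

N = 12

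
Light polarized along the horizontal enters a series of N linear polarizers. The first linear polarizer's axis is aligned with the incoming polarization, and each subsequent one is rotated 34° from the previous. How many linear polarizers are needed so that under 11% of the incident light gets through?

N = 7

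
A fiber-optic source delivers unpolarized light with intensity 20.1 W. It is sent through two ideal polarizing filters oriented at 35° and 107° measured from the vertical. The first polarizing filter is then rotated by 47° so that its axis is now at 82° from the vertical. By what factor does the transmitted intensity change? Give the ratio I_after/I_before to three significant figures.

I_new/I_old ≈ 8.60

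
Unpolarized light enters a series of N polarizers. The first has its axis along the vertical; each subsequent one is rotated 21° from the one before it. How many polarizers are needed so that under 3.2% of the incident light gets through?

First polarizer halves the unpolarized light: factor 1/2.
Each further stage multiplies by cos²(21°) = 0.8716.
After N polarizers: T = 0.5·0.8716^(N−1). Require T < 0.032 ⇒ N−1 > ln(0.032/0.5)/ln(0.8716) = 20.00, so N−1 ≥ 20 and N = 21.
Check: N=21 gives T = 0.03199 < 0.032; N=20 gives T = 0.03671.

N = 21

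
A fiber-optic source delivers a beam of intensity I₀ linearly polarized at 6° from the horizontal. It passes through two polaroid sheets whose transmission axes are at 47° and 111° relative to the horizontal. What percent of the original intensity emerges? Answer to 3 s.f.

≈ 10.9%

I₁ = I₀ cos²(47° − 6°) = I₀ cos²(41°) = 0.5696 I₀.
I₂ = I₁ cos²(111° − 47°) = 0.5696 I₀ · cos²(64°) = 0.1095 I₀.
That is 10.95% of the incident intensity.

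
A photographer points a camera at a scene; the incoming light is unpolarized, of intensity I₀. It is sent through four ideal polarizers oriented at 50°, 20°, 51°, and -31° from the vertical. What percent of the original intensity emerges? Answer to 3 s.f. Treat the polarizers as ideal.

≈ 0.534%

Unpolarized light through the first polarizer → I₁ = ½ I₀, now polarized at 50°.
I₂ = I₁ cos²(20° − 50°) = 0.5 I₀ · cos²(30°) = 0.375 I₀.
I₃ = I₂ cos²(51° − 20°) = 0.375 I₀ · cos²(31°) = 0.2755 I₀.
I₄ = I₃ cos²(-31° − 51°) = 0.2755 I₀ · cos²(82°) = 0.005337 I₀.
That is 0.5337% of the incident intensity.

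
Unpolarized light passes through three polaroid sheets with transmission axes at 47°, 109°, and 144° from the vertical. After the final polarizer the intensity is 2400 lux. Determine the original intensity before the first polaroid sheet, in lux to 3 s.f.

I₀ ≈ 3.25e4 lux

Unpolarized light through the first polarizer → I₁ = ½ I₀, now polarized at 47°.
I₂ = I₁ cos²(109° − 47°) = 0.5 I₀ · cos²(62°) = 0.1102 I₀.
I₃ = I₂ cos²(144° − 109°) = 0.1102 I₀ · cos²(35°) = 0.07395 I₀.
So 2400 lux = 0.07395 I₀, giving I₀ = 2400/0.07395 = 3.246e+04 lux.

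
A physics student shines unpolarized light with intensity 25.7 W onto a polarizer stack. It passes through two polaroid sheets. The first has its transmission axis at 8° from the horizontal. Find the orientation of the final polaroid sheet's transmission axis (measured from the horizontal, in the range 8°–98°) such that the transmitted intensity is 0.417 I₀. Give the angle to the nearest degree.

θ ≈ 32°

Unpolarized light through the first polarizer → I₁ = ½ I₀, now polarized at 8°.
Need I₂/I₀ = 0.417, so cos²(θ − 8°) = 0.417 / 0.5 = 0.834.
θ − 8° = arccos(√0.834) = 24.0°, giving θ ≈ 8 + 24.0 = 32.0°.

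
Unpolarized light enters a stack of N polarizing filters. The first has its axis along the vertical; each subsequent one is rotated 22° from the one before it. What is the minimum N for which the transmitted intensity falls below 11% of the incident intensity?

N = 12

First polarizer halves the unpolarized light: factor 1/2.
Each further stage multiplies by cos²(22°) = 0.8597.
After N polarizers: T = 0.5·0.8597^(N−1). Require T < 0.11 ⇒ N−1 > ln(0.11/0.5)/ln(0.8597) = 10.01, so N−1 ≥ 11 and N = 12.
Check: N=12 gives T = 0.09476 < 0.11; N=11 gives T = 0.1102.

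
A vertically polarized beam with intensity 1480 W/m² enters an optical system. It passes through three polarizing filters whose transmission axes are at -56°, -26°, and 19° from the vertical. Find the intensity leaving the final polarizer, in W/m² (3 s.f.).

I ≈ 174 W/m²

By Malus's law, I₁ = 1480 W/m² · cos²(56°) = 462.8 W/m².
I₂ = I₁ · cos²(30°) = 462.8 · 0.75 = 347.1 W/m².
I₃ = I₂ · cos²(45°) = 347.1 · 0.5 = 173.5 W/m².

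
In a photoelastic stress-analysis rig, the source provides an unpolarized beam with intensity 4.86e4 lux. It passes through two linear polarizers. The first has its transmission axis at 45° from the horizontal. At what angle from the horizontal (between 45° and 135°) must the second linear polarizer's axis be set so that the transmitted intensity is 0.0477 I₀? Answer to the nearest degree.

θ ≈ 117°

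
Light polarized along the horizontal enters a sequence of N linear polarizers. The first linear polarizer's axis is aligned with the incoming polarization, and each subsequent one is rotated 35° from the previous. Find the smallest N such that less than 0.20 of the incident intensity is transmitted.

First polarizer is aligned with the polarization: full transmission.
Each further stage multiplies by cos²(35°) = 0.671.
After N polarizers: T = 0.671^(N−1). Require T < 0.20 ⇒ N−1 > ln(0.20)/ln(0.671) = 4.03, so N−1 ≥ 5 and N = 6.
Check: N=6 gives T = 0.136 < 0.20; N=5 gives T = 0.2027.

N = 6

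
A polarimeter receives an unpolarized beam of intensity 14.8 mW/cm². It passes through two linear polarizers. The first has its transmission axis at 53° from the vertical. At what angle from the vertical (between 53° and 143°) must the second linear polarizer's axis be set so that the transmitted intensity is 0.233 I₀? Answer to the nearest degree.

θ ≈ 100°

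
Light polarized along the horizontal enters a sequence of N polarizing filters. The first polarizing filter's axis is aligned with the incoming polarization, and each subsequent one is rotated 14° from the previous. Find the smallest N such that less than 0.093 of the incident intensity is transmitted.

N = 41

First polarizer is aligned with the polarization: full transmission.
Each further stage multiplies by cos²(14°) = 0.9415.
After N polarizers: T = 0.9415^(N−1). Require T < 0.093 ⇒ N−1 > ln(0.093)/ln(0.9415) = 39.38, so N−1 ≥ 40 and N = 41.
Check: N=41 gives T = 0.0896 < 0.093; N=40 gives T = 0.09517.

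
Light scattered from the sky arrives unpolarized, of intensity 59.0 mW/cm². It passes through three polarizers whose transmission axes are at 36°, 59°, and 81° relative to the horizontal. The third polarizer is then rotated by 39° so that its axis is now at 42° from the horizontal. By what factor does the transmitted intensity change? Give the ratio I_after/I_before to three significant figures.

I_new/I_old ≈ 1.06

Before rotation:
Unpolarized light through the first polarizer → I₁ = ½ I₀, now polarized at 36°.
I₂ = I₁ cos²(59° − 36°) = 0.5 I₀ · cos²(23°) = 0.4237 I₀.
I₃ = I₂ cos²(81° − 59°) = 0.4237 I₀ · cos²(22°) = 0.3642 I₀.
After rotation:
Unpolarized light through the first polarizer → I₁ = ½ I₀, now polarized at 36°.
I₂ = I₁ cos²(59° − 36°) = 0.5 I₀ · cos²(23°) = 0.4237 I₀.
I₃ = I₂ cos²(42° − 59°) = 0.4237 I₀ · cos²(17°) = 0.3874 I₀.
Ratio = 0.3874 / 0.3642 = 1.064.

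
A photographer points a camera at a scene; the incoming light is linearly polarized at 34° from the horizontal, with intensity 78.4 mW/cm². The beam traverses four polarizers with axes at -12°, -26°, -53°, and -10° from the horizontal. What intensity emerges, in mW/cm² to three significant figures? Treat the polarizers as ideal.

I ≈ 15.1 mW/cm²

By Malus's law, I₁ = 78.4 mW/cm² · cos²(46°) = 37.83 mW/cm².
I₂ = I₁ · cos²(14°) = 37.83 · 0.9415 = 35.62 mW/cm².
I₃ = I₂ · cos²(27°) = 35.62 · 0.7939 = 28.28 mW/cm².
I₄ = I₃ · cos²(43°) = 28.28 · 0.5349 = 15.12 mW/cm².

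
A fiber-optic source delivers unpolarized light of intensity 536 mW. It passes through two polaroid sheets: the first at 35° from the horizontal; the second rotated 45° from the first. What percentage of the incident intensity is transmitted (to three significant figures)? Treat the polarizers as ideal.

≈ 25.0%

Unpolarized light through the first polarizer → I₁ = 536 mW/2 = 268 mW, polarized at 35°.
I₂ = I₁ · cos²(45°) = 268 · 0.5 = 134 mW.
That is 25% of the incident intensity.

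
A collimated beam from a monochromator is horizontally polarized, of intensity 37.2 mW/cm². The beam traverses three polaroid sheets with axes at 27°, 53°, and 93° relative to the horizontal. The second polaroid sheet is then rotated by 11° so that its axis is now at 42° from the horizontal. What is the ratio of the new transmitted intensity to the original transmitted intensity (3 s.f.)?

Before rotation:
I₁ = I₀ cos²(27° − 0°) = I₀ cos²(27°) = 0.7939 I₀.
I₂ = I₁ cos²(53° − 27°) = 0.7939 I₀ · cos²(26°) = 0.6413 I₀.
I₃ = I₂ cos²(93° − 53°) = 0.6413 I₀ · cos²(40°) = 0.3763 I₀.
After rotation:
I₁ = I₀ cos²(27° − 0°) = I₀ cos²(27°) = 0.7939 I₀.
I₂ = I₁ cos²(42° − 27°) = 0.7939 I₀ · cos²(15°) = 0.7407 I₀.
I₃ = I₂ cos²(93° − 42°) = 0.7407 I₀ · cos²(51°) = 0.2934 I₀.
Ratio = 0.2934 / 0.3763 = 0.7795.

I_new/I_old ≈ 0.779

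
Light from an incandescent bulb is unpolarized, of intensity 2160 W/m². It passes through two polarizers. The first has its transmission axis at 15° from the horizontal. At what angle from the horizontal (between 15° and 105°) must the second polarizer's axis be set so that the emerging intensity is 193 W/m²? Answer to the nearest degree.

θ ≈ 80°

Unpolarized light through the first polarizer → I₁ = ½ I₀, now polarized at 15°.
Target fraction: 193 / 2160 W/m² = 0.08935 of I₀.
Need I₂/I₀ = 0.08935, so cos²(θ − 15°) = 0.08935 / 0.5 = 0.1787.
θ − 15° = arccos(√0.1787) = 65.0°, giving θ ≈ 15 + 65.0 = 80.0°.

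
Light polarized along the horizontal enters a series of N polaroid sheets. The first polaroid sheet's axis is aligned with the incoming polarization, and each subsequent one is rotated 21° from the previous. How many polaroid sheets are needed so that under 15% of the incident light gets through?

N = 15

First polarizer is aligned with the polarization: full transmission.
Each further stage multiplies by cos²(21°) = 0.8716.
After N polarizers: T = 0.8716^(N−1). Require T < 0.15 ⇒ N−1 > ln(0.15)/ln(0.8716) = 13.80, so N−1 ≥ 14 and N = 15.
Check: N=15 gives T = 0.146 < 0.15; N=14 gives T = 0.1675.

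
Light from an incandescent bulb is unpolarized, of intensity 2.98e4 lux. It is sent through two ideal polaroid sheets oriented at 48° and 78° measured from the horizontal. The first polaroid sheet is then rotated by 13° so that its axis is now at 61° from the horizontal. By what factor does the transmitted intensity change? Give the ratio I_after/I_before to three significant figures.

I_new/I_old ≈ 1.22

Before rotation:
Unpolarized light through the first polarizer → I₁ = ½ I₀, now polarized at 48°.
I₂ = I₁ cos²(78° − 48°) = 0.5 I₀ · cos²(30°) = 0.375 I₀.
After rotation:
Unpolarized light through the first polarizer → I₁ = ½ I₀, now polarized at 61°.
I₂ = I₁ cos²(78° − 61°) = 0.5 I₀ · cos²(17°) = 0.4573 I₀.
Ratio = 0.4573 / 0.375 = 1.219.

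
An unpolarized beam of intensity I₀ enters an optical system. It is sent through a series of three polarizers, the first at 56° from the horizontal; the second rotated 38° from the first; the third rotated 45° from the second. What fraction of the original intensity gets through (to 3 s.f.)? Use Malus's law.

Unpolarized light through the first polarizer → I₁ = ½ I₀, now polarized at 56°.
I₂ = I₁ cos²(38°) = 0.5 · 0.621 I₀ = 0.3105 I₀.
I₃ = I₂ cos²(45°) = 0.3105 · 0.5 I₀ = 0.1552 I₀.
Transmitted fraction = 0.1552.

≈ 0.155 I₀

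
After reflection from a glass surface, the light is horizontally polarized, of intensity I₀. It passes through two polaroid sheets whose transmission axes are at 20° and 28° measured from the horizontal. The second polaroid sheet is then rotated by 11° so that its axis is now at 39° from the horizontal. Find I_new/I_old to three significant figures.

I_new/I_old ≈ 0.912

Before rotation:
By Malus's law, I₁ = I₀ cos²(20° − 0°) = I₀ cos²(20°) = 0.883 I₀.
I₂ = I₁ cos²(28° − 20°) = 0.883 I₀ · cos²(8°) = 0.8659 I₀.
After rotation:
I₁ = I₀ cos²(20° − 0°) = I₀ cos²(20°) = 0.883 I₀.
I₂ = I₁ cos²(39° − 20°) = 0.883 I₀ · cos²(19°) = 0.7894 I₀.
Ratio = 0.7894 / 0.8659 = 0.9117.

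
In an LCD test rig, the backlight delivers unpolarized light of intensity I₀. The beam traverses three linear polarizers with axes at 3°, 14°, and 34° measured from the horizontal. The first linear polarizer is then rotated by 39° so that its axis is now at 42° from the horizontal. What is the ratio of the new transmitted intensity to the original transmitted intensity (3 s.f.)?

I_new/I_old ≈ 0.809

Before rotation:
Unpolarized light through the first polarizer → I₁ = ½ I₀, now polarized at 3°.
I₂ = I₁ cos²(14° − 3°) = 0.5 I₀ · cos²(11°) = 0.4818 I₀.
I₃ = I₂ cos²(34° − 14°) = 0.4818 I₀ · cos²(20°) = 0.4254 I₀.
After rotation:
Unpolarized light through the first polarizer → I₁ = ½ I₀, now polarized at 42°.
I₂ = I₁ cos²(14° − 42°) = 0.5 I₀ · cos²(28°) = 0.3898 I₀.
I₃ = I₂ cos²(34° − 14°) = 0.3898 I₀ · cos²(20°) = 0.3442 I₀.
Ratio = 0.3442 / 0.4254 = 0.8091.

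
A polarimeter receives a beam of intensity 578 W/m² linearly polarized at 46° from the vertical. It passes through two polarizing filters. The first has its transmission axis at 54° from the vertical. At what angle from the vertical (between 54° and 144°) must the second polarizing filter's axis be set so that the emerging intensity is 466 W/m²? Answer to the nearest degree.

I₁ = I₀ cos²(54° − 46°) = I₀ cos²(8°) = 0.9806 I₀.
Target fraction: 466 / 578 W/m² = 0.8062 of I₀.
Need I₂/I₀ = 0.8062, so cos²(θ − 54°) = 0.8062 / 0.9806 = 0.8222.
θ − 54° = arccos(√0.8222) = 24.9°, giving θ ≈ 54 + 24.9 = 78.9°.

θ ≈ 79°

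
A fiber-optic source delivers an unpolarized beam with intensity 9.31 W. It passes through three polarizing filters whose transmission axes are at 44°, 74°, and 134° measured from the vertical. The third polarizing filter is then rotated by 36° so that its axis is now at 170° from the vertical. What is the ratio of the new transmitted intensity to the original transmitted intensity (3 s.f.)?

I_new/I_old ≈ 0.0437

Before rotation:
Unpolarized light through the first polarizer → I₁ = ½ I₀, now polarized at 44°.
I₂ = I₁ cos²(74° − 44°) = 0.5 I₀ · cos²(30°) = 0.375 I₀.
I₃ = I₂ cos²(134° − 74°) = 0.375 I₀ · cos²(60°) = 0.09375 I₀.
After rotation:
Unpolarized light through the first polarizer → I₁ = ½ I₀, now polarized at 44°.
I₂ = I₁ cos²(74° − 44°) = 0.5 I₀ · cos²(30°) = 0.375 I₀.
Angle between axes 2 and 3: 84°. I₃ = 0.375 I₀ · cos²(84°) = 0.004097 I₀.
Ratio = 0.004097 / 0.09375 = 0.0437.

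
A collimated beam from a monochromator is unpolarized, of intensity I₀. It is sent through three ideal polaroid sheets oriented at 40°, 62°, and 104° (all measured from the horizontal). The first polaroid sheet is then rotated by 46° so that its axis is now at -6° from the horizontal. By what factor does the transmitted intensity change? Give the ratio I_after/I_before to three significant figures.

Before rotation:
Unpolarized light through the first polarizer → I₁ = ½ I₀, now polarized at 40°.
I₂ = I₁ cos²(62° − 40°) = 0.5 I₀ · cos²(22°) = 0.4298 I₀.
I₃ = I₂ cos²(104° − 62°) = 0.4298 I₀ · cos²(42°) = 0.2374 I₀.
After rotation:
Unpolarized light through the first polarizer → I₁ = ½ I₀, now polarized at -6°.
I₂ = I₁ cos²(62° + 6°) = 0.5 I₀ · cos²(68°) = 0.07017 I₀.
I₃ = I₂ cos²(104° − 62°) = 0.07017 I₀ · cos²(42°) = 0.03875 I₀.
Ratio = 0.03875 / 0.2374 = 0.1632.

I_new/I_old ≈ 0.163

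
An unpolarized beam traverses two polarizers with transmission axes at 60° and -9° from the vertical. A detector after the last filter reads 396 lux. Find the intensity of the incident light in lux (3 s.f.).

I₀ ≈ 6170 lux

Unpolarized light through the first polarizer → I₁ = ½ I₀, now polarized at 60°.
I₂ = I₁ cos²(-9° − 60°) = 0.5 I₀ · cos²(69°) = 0.06421 I₀.
So 396 lux = 0.06421 I₀, giving I₀ = 396/0.06421 = 6167 lux.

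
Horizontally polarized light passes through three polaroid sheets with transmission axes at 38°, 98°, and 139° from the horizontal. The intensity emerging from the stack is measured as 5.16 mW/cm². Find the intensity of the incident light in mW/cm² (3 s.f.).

I₀ ≈ 58.4 mW/cm²

I₁ = I₀ cos²(38° − 0°) = I₀ cos²(38°) = 0.621 I₀.
I₂ = I₁ cos²(98° − 38°) = 0.621 I₀ · cos²(60°) = 0.1552 I₀.
I₃ = I₂ cos²(139° − 98°) = 0.1552 I₀ · cos²(41°) = 0.08842 I₀.
So 5.16 mW/cm² = 0.08842 I₀, giving I₀ = 5.16/0.08842 = 58.36 mW/cm².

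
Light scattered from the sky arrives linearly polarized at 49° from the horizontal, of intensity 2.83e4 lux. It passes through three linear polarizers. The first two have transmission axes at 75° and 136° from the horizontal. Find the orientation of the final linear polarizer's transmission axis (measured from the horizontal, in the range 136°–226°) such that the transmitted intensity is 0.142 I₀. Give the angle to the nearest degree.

I₁ = I₀ cos²(75° − 49°) = I₀ cos²(26°) = 0.8078 I₀.
I₂ = I₁ cos²(136° − 75°) = 0.8078 I₀ · cos²(61°) = 0.1899 I₀.
Need I₃/I₀ = 0.142, so cos²(θ − 136°) = 0.142 / 0.1899 = 0.7479.
θ − 136° = arccos(√0.7479) = 30.1°, giving θ ≈ 136 + 30.1 = 166.1°.

θ ≈ 166°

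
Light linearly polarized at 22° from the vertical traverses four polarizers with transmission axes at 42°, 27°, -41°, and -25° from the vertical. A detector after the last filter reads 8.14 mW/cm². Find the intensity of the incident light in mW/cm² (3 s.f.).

By Malus's law, I₁ = I₀ cos²(42° − 22°) = I₀ cos²(20°) = 0.883 I₀.
I₂ = I₁ cos²(27° − 42°) = 0.883 I₀ · cos²(15°) = 0.8239 I₀.
I₃ = I₂ cos²(-41° − 27°) = 0.8239 I₀ · cos²(68°) = 0.1156 I₀.
I₄ = I₃ cos²(-25° + 41°) = 0.1156 I₀ · cos²(16°) = 0.1068 I₀.
So 8.14 mW/cm² = 0.1068 I₀, giving I₀ = 8.14/0.1068 = 76.2 mW/cm².

I₀ ≈ 76.2 mW/cm²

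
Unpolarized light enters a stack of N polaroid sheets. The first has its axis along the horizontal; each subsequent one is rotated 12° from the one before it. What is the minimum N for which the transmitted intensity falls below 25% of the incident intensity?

N = 17

First polarizer halves the unpolarized light: factor 1/2.
Each further stage multiplies by cos²(12°) = 0.9568.
After N polarizers: T = 0.5·0.9568^(N−1). Require T < 0.25 ⇒ N−1 > ln(0.25/0.5)/ln(0.9568) = 15.69, so N−1 ≥ 16 and N = 17.
Check: N=17 gives T = 0.2466 < 0.25; N=16 gives T = 0.2577.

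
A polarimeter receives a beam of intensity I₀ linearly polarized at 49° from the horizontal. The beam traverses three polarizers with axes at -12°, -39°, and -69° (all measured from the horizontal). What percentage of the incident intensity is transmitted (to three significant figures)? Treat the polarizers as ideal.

By Malus's law, I₁ = I₀ cos²(-12° − 49°) = I₀ cos²(61°) = 0.235 I₀.
I₂ = I₁ cos²(-39° + 12°) = 0.235 I₀ · cos²(27°) = 0.1866 I₀.
I₃ = I₂ cos²(-69° + 39°) = 0.1866 I₀ · cos²(30°) = 0.1399 I₀.
That is 13.99% of the incident intensity.

≈ 14.0%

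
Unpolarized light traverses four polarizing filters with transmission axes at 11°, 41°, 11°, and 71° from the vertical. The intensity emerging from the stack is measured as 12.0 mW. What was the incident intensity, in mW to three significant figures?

I₀ ≈ 171 mW

Unpolarized light through the first polarizer → I₁ = ½ I₀, now polarized at 11°.
I₂ = I₁ cos²(41° − 11°) = 0.5 I₀ · cos²(30°) = 0.375 I₀.
I₃ = I₂ cos²(11° − 41°) = 0.375 I₀ · cos²(30°) = 0.2813 I₀.
I₄ = I₃ cos²(71° − 11°) = 0.2813 I₀ · cos²(60°) = 0.07031 I₀.
So 12.0 mW = 0.07031 I₀, giving I₀ = 12.0/0.07031 = 170.7 mW.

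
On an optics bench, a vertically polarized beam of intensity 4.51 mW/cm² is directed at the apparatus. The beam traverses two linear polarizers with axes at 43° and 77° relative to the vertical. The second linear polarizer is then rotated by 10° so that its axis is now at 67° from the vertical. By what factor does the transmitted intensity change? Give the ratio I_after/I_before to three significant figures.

I_new/I_old ≈ 1.21

Before rotation:
I₁ = I₀ cos²(43° − 0°) = I₀ cos²(43°) = 0.5349 I₀.
I₂ = I₁ cos²(77° − 43°) = 0.5349 I₀ · cos²(34°) = 0.3676 I₀.
After rotation:
I₁ = I₀ cos²(43° − 0°) = I₀ cos²(43°) = 0.5349 I₀.
I₂ = I₁ cos²(67° − 43°) = 0.5349 I₀ · cos²(24°) = 0.4464 I₀.
Ratio = 0.4464 / 0.3676 = 1.214.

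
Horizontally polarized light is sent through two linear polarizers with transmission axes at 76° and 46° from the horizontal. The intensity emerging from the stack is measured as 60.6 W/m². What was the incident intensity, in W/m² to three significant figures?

I₀ ≈ 1380 W/m²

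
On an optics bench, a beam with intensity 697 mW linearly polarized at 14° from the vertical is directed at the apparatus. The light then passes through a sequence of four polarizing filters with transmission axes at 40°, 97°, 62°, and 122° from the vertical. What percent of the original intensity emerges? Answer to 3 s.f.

I₁ = 697 mW · cos²(26°) = 563.1 mW.
I₂ = I₁ · cos²(57°) = 563.1 · 0.2966 = 167 mW.
I₃ = I₂ · cos²(35°) = 167 · 0.671 = 112.1 mW.
I₄ = I₃ · cos²(60°) = 112.1 · 0.25 = 28.02 mW.
That is 4.02% of the incident intensity.

≈ 4.02%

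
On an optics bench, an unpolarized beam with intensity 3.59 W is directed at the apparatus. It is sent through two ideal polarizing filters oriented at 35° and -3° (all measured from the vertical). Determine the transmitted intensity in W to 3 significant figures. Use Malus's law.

I ≈ 1.11 W

Unpolarized light through the first polarizer → I₁ = 3.59 W/2 = 1.795 W, polarized at 35°.
I₂ = I₁ · cos²(38°) = 1.795 · 0.621 = 1.115 W.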